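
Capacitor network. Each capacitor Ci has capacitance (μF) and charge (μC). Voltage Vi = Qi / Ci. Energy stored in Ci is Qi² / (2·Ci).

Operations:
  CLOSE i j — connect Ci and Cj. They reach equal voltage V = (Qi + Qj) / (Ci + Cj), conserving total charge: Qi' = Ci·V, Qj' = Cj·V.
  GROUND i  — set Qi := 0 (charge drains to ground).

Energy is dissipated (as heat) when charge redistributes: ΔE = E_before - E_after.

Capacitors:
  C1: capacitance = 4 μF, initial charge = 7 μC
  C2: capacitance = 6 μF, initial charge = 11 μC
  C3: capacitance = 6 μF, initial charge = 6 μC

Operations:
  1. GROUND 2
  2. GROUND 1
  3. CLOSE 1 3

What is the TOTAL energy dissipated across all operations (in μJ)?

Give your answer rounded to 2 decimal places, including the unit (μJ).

Initial: C1(4μF, Q=7μC, V=1.75V), C2(6μF, Q=11μC, V=1.83V), C3(6μF, Q=6μC, V=1.00V)
Op 1: GROUND 2: Q2=0; energy lost=10.083
Op 2: GROUND 1: Q1=0; energy lost=6.125
Op 3: CLOSE 1-3: Q_total=6.00, C_total=10.00, V=0.60; Q1=2.40, Q3=3.60; dissipated=1.200
Total dissipated: 17.408 μJ

Answer: 17.41 μJ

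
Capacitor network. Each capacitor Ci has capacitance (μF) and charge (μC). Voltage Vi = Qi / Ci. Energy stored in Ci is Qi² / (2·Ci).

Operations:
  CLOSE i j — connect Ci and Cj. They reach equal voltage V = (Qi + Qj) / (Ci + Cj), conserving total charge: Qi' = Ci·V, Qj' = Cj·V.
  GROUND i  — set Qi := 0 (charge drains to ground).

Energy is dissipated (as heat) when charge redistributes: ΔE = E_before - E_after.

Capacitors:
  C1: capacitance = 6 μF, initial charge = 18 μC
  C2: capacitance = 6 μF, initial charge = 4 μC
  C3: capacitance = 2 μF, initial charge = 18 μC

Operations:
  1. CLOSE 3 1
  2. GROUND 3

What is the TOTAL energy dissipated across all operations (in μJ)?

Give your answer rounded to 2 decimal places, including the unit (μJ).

Initial: C1(6μF, Q=18μC, V=3.00V), C2(6μF, Q=4μC, V=0.67V), C3(2μF, Q=18μC, V=9.00V)
Op 1: CLOSE 3-1: Q_total=36.00, C_total=8.00, V=4.50; Q3=9.00, Q1=27.00; dissipated=27.000
Op 2: GROUND 3: Q3=0; energy lost=20.250
Total dissipated: 47.250 μJ

Answer: 47.25 μJ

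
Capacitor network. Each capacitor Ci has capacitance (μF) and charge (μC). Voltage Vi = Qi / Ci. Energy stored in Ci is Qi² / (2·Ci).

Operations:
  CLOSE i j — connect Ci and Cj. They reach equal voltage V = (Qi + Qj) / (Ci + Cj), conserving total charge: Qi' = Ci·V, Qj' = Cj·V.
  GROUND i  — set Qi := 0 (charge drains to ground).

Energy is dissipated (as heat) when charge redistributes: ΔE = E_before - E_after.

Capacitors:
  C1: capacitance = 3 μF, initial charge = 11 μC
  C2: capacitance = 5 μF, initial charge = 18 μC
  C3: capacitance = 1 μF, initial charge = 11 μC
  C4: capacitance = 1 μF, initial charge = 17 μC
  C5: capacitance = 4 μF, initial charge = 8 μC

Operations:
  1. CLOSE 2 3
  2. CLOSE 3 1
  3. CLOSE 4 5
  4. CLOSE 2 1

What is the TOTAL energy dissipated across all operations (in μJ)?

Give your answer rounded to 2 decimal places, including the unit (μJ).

Initial: C1(3μF, Q=11μC, V=3.67V), C2(5μF, Q=18μC, V=3.60V), C3(1μF, Q=11μC, V=11.00V), C4(1μF, Q=17μC, V=17.00V), C5(4μF, Q=8μC, V=2.00V)
Op 1: CLOSE 2-3: Q_total=29.00, C_total=6.00, V=4.83; Q2=24.17, Q3=4.83; dissipated=22.817
Op 2: CLOSE 3-1: Q_total=15.83, C_total=4.00, V=3.96; Q3=3.96, Q1=11.88; dissipated=0.510
Op 3: CLOSE 4-5: Q_total=25.00, C_total=5.00, V=5.00; Q4=5.00, Q5=20.00; dissipated=90.000
Op 4: CLOSE 2-1: Q_total=36.04, C_total=8.00, V=4.51; Q2=22.53, Q1=13.52; dissipated=0.718
Total dissipated: 114.045 μJ

Answer: 114.04 μJ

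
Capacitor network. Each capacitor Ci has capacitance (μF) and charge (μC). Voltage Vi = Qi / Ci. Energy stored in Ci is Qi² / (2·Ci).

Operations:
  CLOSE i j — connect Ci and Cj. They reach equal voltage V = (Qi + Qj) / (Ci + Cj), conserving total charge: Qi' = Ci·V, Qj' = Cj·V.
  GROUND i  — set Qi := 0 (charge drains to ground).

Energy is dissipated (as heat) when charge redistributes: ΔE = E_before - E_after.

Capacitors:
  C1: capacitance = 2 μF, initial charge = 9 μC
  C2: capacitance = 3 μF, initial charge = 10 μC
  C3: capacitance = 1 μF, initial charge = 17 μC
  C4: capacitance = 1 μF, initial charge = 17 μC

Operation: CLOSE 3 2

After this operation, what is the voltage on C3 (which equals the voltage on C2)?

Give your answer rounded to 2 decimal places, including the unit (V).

Initial: C1(2μF, Q=9μC, V=4.50V), C2(3μF, Q=10μC, V=3.33V), C3(1μF, Q=17μC, V=17.00V), C4(1μF, Q=17μC, V=17.00V)
Op 1: CLOSE 3-2: Q_total=27.00, C_total=4.00, V=6.75; Q3=6.75, Q2=20.25; dissipated=70.042

Answer: 6.75 V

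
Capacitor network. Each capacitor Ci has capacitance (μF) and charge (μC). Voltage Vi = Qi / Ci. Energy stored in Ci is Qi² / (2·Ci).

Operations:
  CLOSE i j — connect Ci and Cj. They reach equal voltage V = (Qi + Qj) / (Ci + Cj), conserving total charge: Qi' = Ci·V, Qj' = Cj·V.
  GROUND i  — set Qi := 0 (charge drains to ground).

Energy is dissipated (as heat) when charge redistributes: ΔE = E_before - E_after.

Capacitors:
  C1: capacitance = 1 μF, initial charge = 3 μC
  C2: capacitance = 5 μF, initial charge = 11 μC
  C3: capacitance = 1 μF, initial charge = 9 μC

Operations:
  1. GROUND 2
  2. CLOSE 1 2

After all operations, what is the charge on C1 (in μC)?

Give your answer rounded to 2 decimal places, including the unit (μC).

Answer: 0.50 μC

Derivation:
Initial: C1(1μF, Q=3μC, V=3.00V), C2(5μF, Q=11μC, V=2.20V), C3(1μF, Q=9μC, V=9.00V)
Op 1: GROUND 2: Q2=0; energy lost=12.100
Op 2: CLOSE 1-2: Q_total=3.00, C_total=6.00, V=0.50; Q1=0.50, Q2=2.50; dissipated=3.750
Final charges: Q1=0.50, Q2=2.50, Q3=9.00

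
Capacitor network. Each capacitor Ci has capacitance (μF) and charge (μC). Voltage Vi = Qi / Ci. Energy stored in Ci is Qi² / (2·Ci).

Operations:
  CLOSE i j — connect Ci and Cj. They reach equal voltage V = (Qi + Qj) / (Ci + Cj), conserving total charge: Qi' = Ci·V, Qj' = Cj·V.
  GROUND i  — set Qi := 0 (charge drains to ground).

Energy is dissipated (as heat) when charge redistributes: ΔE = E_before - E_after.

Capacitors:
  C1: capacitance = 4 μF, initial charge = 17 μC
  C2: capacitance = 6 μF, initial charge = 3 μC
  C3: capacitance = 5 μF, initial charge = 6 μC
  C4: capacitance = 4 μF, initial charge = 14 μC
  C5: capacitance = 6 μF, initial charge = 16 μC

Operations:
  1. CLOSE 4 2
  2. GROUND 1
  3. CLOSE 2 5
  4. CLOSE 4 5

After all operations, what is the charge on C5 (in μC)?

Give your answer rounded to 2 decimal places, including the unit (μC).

Answer: 11.94 μC

Derivation:
Initial: C1(4μF, Q=17μC, V=4.25V), C2(6μF, Q=3μC, V=0.50V), C3(5μF, Q=6μC, V=1.20V), C4(4μF, Q=14μC, V=3.50V), C5(6μF, Q=16μC, V=2.67V)
Op 1: CLOSE 4-2: Q_total=17.00, C_total=10.00, V=1.70; Q4=6.80, Q2=10.20; dissipated=10.800
Op 2: GROUND 1: Q1=0; energy lost=36.125
Op 3: CLOSE 2-5: Q_total=26.20, C_total=12.00, V=2.18; Q2=13.10, Q5=13.10; dissipated=1.402
Op 4: CLOSE 4-5: Q_total=19.90, C_total=10.00, V=1.99; Q4=7.96, Q5=11.94; dissipated=0.280
Final charges: Q1=0.00, Q2=13.10, Q3=6.00, Q4=7.96, Q5=11.94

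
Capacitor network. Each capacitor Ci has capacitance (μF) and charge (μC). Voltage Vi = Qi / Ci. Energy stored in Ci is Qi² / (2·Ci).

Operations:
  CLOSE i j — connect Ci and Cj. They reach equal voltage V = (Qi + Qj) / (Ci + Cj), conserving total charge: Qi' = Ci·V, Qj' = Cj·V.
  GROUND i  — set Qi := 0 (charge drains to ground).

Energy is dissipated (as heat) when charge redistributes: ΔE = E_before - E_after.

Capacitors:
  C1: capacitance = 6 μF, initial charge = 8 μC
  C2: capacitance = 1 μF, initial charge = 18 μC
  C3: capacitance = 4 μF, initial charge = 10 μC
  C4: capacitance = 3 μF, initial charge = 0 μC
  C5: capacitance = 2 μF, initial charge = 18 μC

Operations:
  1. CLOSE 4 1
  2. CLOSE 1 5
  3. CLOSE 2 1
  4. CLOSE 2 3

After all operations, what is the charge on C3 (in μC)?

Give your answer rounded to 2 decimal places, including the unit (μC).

Answer: 12.06 μC

Derivation:
Initial: C1(6μF, Q=8μC, V=1.33V), C2(1μF, Q=18μC, V=18.00V), C3(4μF, Q=10μC, V=2.50V), C4(3μF, Q=0μC, V=0.00V), C5(2μF, Q=18μC, V=9.00V)
Op 1: CLOSE 4-1: Q_total=8.00, C_total=9.00, V=0.89; Q4=2.67, Q1=5.33; dissipated=1.778
Op 2: CLOSE 1-5: Q_total=23.33, C_total=8.00, V=2.92; Q1=17.50, Q5=5.83; dissipated=49.343
Op 3: CLOSE 2-1: Q_total=35.50, C_total=7.00, V=5.07; Q2=5.07, Q1=30.43; dissipated=97.503
Op 4: CLOSE 2-3: Q_total=15.07, C_total=5.00, V=3.01; Q2=3.01, Q3=12.06; dissipated=2.645
Final charges: Q1=30.43, Q2=3.01, Q3=12.06, Q4=2.67, Q5=5.83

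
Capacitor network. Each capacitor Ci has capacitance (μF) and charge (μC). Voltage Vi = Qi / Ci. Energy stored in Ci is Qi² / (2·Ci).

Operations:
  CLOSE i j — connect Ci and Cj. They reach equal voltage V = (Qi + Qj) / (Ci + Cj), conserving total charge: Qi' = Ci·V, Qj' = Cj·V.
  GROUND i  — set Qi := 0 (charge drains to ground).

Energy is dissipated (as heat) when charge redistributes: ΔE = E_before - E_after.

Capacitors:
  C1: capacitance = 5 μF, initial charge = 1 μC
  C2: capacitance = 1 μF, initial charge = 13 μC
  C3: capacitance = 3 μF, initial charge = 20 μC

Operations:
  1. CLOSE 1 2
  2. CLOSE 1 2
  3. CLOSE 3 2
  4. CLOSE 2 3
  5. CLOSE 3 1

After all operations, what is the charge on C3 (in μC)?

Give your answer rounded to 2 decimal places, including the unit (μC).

Answer: 10.66 μC

Derivation:
Initial: C1(5μF, Q=1μC, V=0.20V), C2(1μF, Q=13μC, V=13.00V), C3(3μF, Q=20μC, V=6.67V)
Op 1: CLOSE 1-2: Q_total=14.00, C_total=6.00, V=2.33; Q1=11.67, Q2=2.33; dissipated=68.267
Op 2: CLOSE 1-2: Q_total=14.00, C_total=6.00, V=2.33; Q1=11.67, Q2=2.33; dissipated=0.000
Op 3: CLOSE 3-2: Q_total=22.33, C_total=4.00, V=5.58; Q3=16.75, Q2=5.58; dissipated=7.042
Op 4: CLOSE 2-3: Q_total=22.33, C_total=4.00, V=5.58; Q2=5.58, Q3=16.75; dissipated=0.000
Op 5: CLOSE 3-1: Q_total=28.42, C_total=8.00, V=3.55; Q3=10.66, Q1=17.76; dissipated=9.902
Final charges: Q1=17.76, Q2=5.58, Q3=10.66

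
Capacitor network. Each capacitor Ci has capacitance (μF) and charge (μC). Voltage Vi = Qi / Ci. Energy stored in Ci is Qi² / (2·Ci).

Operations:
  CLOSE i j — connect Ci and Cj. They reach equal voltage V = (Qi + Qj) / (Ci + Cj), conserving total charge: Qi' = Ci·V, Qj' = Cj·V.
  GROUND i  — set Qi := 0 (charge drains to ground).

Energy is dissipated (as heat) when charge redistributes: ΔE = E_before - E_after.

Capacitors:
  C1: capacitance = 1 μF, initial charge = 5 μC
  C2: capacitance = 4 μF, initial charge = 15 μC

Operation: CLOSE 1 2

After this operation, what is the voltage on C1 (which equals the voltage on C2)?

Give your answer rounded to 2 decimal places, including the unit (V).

Initial: C1(1μF, Q=5μC, V=5.00V), C2(4μF, Q=15μC, V=3.75V)
Op 1: CLOSE 1-2: Q_total=20.00, C_total=5.00, V=4.00; Q1=4.00, Q2=16.00; dissipated=0.625

Answer: 4.00 V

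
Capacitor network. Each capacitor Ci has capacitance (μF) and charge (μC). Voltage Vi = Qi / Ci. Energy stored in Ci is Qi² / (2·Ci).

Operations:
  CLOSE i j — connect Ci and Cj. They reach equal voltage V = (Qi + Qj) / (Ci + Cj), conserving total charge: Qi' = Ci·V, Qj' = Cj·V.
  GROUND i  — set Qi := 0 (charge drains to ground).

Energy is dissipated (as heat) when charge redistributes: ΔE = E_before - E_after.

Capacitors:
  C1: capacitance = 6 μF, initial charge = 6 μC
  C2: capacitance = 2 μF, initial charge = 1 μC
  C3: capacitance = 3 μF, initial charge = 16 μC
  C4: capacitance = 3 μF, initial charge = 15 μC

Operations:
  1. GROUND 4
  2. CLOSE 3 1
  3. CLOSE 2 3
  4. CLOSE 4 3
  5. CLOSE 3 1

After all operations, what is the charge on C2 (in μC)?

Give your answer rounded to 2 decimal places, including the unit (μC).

Initial: C1(6μF, Q=6μC, V=1.00V), C2(2μF, Q=1μC, V=0.50V), C3(3μF, Q=16μC, V=5.33V), C4(3μF, Q=15μC, V=5.00V)
Op 1: GROUND 4: Q4=0; energy lost=37.500
Op 2: CLOSE 3-1: Q_total=22.00, C_total=9.00, V=2.44; Q3=7.33, Q1=14.67; dissipated=18.778
Op 3: CLOSE 2-3: Q_total=8.33, C_total=5.00, V=1.67; Q2=3.33, Q3=5.00; dissipated=2.269
Op 4: CLOSE 4-3: Q_total=5.00, C_total=6.00, V=0.83; Q4=2.50, Q3=2.50; dissipated=2.083
Op 5: CLOSE 3-1: Q_total=17.17, C_total=9.00, V=1.91; Q3=5.72, Q1=11.44; dissipated=2.596
Final charges: Q1=11.44, Q2=3.33, Q3=5.72, Q4=2.50

Answer: 3.33 μC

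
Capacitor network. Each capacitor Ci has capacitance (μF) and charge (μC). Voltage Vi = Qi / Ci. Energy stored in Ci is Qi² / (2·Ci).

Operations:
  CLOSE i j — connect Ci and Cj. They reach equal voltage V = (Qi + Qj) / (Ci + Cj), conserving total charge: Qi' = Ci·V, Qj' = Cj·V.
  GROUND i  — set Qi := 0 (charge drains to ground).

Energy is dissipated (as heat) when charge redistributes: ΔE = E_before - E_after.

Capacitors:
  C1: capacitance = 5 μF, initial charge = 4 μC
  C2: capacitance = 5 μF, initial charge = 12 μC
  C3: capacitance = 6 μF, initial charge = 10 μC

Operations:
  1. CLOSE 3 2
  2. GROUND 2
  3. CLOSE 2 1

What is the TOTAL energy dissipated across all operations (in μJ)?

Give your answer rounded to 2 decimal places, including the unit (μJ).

Answer: 11.53 μJ

Derivation:
Initial: C1(5μF, Q=4μC, V=0.80V), C2(5μF, Q=12μC, V=2.40V), C3(6μF, Q=10μC, V=1.67V)
Op 1: CLOSE 3-2: Q_total=22.00, C_total=11.00, V=2.00; Q3=12.00, Q2=10.00; dissipated=0.733
Op 2: GROUND 2: Q2=0; energy lost=10.000
Op 3: CLOSE 2-1: Q_total=4.00, C_total=10.00, V=0.40; Q2=2.00, Q1=2.00; dissipated=0.800
Total dissipated: 11.533 μJ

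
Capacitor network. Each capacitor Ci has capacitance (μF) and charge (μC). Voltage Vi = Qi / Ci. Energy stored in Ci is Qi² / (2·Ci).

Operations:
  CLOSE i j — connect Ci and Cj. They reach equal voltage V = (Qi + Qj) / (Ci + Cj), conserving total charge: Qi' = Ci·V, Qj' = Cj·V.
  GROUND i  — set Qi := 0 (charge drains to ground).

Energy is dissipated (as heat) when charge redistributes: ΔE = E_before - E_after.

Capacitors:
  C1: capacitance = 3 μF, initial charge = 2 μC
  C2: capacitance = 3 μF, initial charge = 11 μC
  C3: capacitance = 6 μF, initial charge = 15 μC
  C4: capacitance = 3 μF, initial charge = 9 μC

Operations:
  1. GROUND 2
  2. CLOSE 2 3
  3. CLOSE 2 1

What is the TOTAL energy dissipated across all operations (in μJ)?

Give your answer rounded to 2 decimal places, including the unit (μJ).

Answer: 27.17 μJ

Derivation:
Initial: C1(3μF, Q=2μC, V=0.67V), C2(3μF, Q=11μC, V=3.67V), C3(6μF, Q=15μC, V=2.50V), C4(3μF, Q=9μC, V=3.00V)
Op 1: GROUND 2: Q2=0; energy lost=20.167
Op 2: CLOSE 2-3: Q_total=15.00, C_total=9.00, V=1.67; Q2=5.00, Q3=10.00; dissipated=6.250
Op 3: CLOSE 2-1: Q_total=7.00, C_total=6.00, V=1.17; Q2=3.50, Q1=3.50; dissipated=0.750
Total dissipated: 27.167 μJ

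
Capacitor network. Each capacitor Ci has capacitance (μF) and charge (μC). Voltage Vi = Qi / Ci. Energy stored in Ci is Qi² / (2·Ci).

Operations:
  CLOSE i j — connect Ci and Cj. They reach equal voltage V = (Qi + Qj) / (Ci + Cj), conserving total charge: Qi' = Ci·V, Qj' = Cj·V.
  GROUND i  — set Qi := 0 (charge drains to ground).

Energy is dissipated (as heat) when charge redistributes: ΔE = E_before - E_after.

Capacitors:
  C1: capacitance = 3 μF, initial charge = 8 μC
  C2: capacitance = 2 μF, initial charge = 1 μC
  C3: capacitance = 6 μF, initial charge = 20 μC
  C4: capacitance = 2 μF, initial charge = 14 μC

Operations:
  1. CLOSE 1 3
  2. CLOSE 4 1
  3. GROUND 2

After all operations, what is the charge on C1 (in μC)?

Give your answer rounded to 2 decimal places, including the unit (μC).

Initial: C1(3μF, Q=8μC, V=2.67V), C2(2μF, Q=1μC, V=0.50V), C3(6μF, Q=20μC, V=3.33V), C4(2μF, Q=14μC, V=7.00V)
Op 1: CLOSE 1-3: Q_total=28.00, C_total=9.00, V=3.11; Q1=9.33, Q3=18.67; dissipated=0.444
Op 2: CLOSE 4-1: Q_total=23.33, C_total=5.00, V=4.67; Q4=9.33, Q1=14.00; dissipated=9.074
Op 3: GROUND 2: Q2=0; energy lost=0.250
Final charges: Q1=14.00, Q2=0.00, Q3=18.67, Q4=9.33

Answer: 14.00 μC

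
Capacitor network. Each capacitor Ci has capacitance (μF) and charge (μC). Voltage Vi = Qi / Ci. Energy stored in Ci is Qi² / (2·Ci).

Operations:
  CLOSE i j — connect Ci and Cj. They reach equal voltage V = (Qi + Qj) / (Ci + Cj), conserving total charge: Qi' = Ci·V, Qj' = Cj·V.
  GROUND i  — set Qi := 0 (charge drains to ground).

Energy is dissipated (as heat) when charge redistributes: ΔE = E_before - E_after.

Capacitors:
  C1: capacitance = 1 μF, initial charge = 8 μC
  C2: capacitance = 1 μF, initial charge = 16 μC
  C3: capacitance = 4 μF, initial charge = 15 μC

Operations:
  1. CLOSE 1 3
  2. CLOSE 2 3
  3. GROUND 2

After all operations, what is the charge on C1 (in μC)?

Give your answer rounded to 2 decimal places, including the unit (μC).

Initial: C1(1μF, Q=8μC, V=8.00V), C2(1μF, Q=16μC, V=16.00V), C3(4μF, Q=15μC, V=3.75V)
Op 1: CLOSE 1-3: Q_total=23.00, C_total=5.00, V=4.60; Q1=4.60, Q3=18.40; dissipated=7.225
Op 2: CLOSE 2-3: Q_total=34.40, C_total=5.00, V=6.88; Q2=6.88, Q3=27.52; dissipated=51.984
Op 3: GROUND 2: Q2=0; energy lost=23.667
Final charges: Q1=4.60, Q2=0.00, Q3=27.52

Answer: 4.60 μC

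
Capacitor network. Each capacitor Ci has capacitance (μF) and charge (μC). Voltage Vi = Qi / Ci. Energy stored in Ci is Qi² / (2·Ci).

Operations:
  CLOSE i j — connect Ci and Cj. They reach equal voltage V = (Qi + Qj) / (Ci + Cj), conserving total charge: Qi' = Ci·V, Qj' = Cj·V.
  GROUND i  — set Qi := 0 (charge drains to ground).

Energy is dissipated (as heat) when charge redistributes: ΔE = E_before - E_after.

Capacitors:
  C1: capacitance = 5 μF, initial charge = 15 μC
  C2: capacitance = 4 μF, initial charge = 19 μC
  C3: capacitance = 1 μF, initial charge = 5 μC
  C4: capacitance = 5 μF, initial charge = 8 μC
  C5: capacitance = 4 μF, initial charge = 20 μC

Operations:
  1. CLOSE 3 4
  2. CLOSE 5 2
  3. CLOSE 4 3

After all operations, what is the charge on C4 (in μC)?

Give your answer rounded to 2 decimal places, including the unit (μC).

Answer: 10.83 μC

Derivation:
Initial: C1(5μF, Q=15μC, V=3.00V), C2(4μF, Q=19μC, V=4.75V), C3(1μF, Q=5μC, V=5.00V), C4(5μF, Q=8μC, V=1.60V), C5(4μF, Q=20μC, V=5.00V)
Op 1: CLOSE 3-4: Q_total=13.00, C_total=6.00, V=2.17; Q3=2.17, Q4=10.83; dissipated=4.817
Op 2: CLOSE 5-2: Q_total=39.00, C_total=8.00, V=4.88; Q5=19.50, Q2=19.50; dissipated=0.062
Op 3: CLOSE 4-3: Q_total=13.00, C_total=6.00, V=2.17; Q4=10.83, Q3=2.17; dissipated=0.000
Final charges: Q1=15.00, Q2=19.50, Q3=2.17, Q4=10.83, Q5=19.50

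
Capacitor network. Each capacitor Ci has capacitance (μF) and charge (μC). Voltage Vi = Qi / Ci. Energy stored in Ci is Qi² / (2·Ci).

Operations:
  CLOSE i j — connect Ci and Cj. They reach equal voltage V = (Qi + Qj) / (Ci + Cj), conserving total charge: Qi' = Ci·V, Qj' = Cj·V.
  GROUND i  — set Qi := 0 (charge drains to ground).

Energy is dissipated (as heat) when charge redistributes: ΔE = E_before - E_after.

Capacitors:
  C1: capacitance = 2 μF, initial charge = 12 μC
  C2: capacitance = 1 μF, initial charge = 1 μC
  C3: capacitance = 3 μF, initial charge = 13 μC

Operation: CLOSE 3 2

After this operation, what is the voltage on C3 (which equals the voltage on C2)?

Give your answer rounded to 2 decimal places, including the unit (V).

Initial: C1(2μF, Q=12μC, V=6.00V), C2(1μF, Q=1μC, V=1.00V), C3(3μF, Q=13μC, V=4.33V)
Op 1: CLOSE 3-2: Q_total=14.00, C_total=4.00, V=3.50; Q3=10.50, Q2=3.50; dissipated=4.167

Answer: 3.50 V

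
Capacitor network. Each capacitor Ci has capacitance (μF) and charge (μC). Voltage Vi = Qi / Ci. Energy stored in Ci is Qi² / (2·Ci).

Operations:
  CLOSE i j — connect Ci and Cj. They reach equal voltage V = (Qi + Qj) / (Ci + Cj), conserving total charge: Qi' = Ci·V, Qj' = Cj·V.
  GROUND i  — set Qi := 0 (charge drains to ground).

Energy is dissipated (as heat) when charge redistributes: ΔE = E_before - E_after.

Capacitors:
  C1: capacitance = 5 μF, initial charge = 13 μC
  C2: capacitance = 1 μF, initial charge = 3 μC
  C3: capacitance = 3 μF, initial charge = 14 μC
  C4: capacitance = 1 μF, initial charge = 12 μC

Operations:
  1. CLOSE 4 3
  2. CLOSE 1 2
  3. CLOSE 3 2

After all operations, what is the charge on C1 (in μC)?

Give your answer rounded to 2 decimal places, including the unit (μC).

Initial: C1(5μF, Q=13μC, V=2.60V), C2(1μF, Q=3μC, V=3.00V), C3(3μF, Q=14μC, V=4.67V), C4(1μF, Q=12μC, V=12.00V)
Op 1: CLOSE 4-3: Q_total=26.00, C_total=4.00, V=6.50; Q4=6.50, Q3=19.50; dissipated=20.167
Op 2: CLOSE 1-2: Q_total=16.00, C_total=6.00, V=2.67; Q1=13.33, Q2=2.67; dissipated=0.067
Op 3: CLOSE 3-2: Q_total=22.17, C_total=4.00, V=5.54; Q3=16.62, Q2=5.54; dissipated=5.510
Final charges: Q1=13.33, Q2=5.54, Q3=16.62, Q4=6.50

Answer: 13.33 μC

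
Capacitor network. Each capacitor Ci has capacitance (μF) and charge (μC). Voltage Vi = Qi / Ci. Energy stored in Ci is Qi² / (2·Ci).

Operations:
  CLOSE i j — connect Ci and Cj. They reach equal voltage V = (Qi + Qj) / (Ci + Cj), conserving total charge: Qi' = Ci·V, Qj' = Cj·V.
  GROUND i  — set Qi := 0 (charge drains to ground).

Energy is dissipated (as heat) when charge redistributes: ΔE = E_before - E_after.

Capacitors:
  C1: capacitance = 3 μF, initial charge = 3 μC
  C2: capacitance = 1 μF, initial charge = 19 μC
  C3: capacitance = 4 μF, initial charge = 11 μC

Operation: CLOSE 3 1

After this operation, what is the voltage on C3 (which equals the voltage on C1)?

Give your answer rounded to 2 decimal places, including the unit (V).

Answer: 2.00 V

Derivation:
Initial: C1(3μF, Q=3μC, V=1.00V), C2(1μF, Q=19μC, V=19.00V), C3(4μF, Q=11μC, V=2.75V)
Op 1: CLOSE 3-1: Q_total=14.00, C_total=7.00, V=2.00; Q3=8.00, Q1=6.00; dissipated=2.625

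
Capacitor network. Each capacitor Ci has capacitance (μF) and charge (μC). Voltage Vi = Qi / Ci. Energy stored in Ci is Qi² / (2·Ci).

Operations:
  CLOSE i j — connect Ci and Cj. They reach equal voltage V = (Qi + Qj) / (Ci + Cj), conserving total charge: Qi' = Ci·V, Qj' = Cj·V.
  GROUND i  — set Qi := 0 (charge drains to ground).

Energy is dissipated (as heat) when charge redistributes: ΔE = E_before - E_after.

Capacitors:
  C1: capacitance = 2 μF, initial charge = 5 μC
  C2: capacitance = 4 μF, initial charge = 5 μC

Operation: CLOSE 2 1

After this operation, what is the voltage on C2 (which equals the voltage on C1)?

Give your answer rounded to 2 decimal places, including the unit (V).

Initial: C1(2μF, Q=5μC, V=2.50V), C2(4μF, Q=5μC, V=1.25V)
Op 1: CLOSE 2-1: Q_total=10.00, C_total=6.00, V=1.67; Q2=6.67, Q1=3.33; dissipated=1.042

Answer: 1.67 V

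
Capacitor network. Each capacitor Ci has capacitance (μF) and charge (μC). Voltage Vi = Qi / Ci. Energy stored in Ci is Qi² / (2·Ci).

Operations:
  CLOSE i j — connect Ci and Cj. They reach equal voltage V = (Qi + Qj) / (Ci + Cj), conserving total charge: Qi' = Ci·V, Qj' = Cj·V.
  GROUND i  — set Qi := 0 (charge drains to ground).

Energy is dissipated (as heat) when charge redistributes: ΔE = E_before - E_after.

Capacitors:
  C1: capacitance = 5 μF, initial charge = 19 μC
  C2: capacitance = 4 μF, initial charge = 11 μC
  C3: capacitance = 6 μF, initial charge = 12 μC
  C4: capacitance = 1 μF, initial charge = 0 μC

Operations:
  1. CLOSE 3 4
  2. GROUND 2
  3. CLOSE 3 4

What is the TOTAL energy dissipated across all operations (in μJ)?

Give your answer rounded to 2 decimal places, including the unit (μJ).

Initial: C1(5μF, Q=19μC, V=3.80V), C2(4μF, Q=11μC, V=2.75V), C3(6μF, Q=12μC, V=2.00V), C4(1μF, Q=0μC, V=0.00V)
Op 1: CLOSE 3-4: Q_total=12.00, C_total=7.00, V=1.71; Q3=10.29, Q4=1.71; dissipated=1.714
Op 2: GROUND 2: Q2=0; energy lost=15.125
Op 3: CLOSE 3-4: Q_total=12.00, C_total=7.00, V=1.71; Q3=10.29, Q4=1.71; dissipated=0.000
Total dissipated: 16.839 μJ

Answer: 16.84 μJ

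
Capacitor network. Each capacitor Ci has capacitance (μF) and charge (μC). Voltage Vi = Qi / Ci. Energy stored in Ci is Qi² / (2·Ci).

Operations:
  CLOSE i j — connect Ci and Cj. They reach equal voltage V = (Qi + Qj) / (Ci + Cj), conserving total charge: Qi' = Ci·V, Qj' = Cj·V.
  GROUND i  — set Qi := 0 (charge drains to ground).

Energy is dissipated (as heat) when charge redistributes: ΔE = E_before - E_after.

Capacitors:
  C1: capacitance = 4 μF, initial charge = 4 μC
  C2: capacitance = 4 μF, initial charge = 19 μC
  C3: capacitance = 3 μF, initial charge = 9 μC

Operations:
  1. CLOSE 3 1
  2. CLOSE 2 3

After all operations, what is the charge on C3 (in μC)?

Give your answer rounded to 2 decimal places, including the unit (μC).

Initial: C1(4μF, Q=4μC, V=1.00V), C2(4μF, Q=19μC, V=4.75V), C3(3μF, Q=9μC, V=3.00V)
Op 1: CLOSE 3-1: Q_total=13.00, C_total=7.00, V=1.86; Q3=5.57, Q1=7.43; dissipated=3.429
Op 2: CLOSE 2-3: Q_total=24.57, C_total=7.00, V=3.51; Q2=14.04, Q3=10.53; dissipated=7.173
Final charges: Q1=7.43, Q2=14.04, Q3=10.53

Answer: 10.53 μC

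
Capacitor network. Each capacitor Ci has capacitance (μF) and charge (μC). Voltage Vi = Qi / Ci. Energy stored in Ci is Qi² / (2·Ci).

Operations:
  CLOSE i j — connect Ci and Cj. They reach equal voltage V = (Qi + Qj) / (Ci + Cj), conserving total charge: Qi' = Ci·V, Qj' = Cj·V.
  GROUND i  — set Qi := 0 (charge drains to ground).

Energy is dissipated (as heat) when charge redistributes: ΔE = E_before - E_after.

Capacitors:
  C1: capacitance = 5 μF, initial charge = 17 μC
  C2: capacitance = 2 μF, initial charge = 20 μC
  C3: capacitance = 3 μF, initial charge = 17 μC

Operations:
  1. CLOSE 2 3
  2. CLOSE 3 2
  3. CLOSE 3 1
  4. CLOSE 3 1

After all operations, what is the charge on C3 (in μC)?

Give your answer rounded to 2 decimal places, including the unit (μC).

Initial: C1(5μF, Q=17μC, V=3.40V), C2(2μF, Q=20μC, V=10.00V), C3(3μF, Q=17μC, V=5.67V)
Op 1: CLOSE 2-3: Q_total=37.00, C_total=5.00, V=7.40; Q2=14.80, Q3=22.20; dissipated=11.267
Op 2: CLOSE 3-2: Q_total=37.00, C_total=5.00, V=7.40; Q3=22.20, Q2=14.80; dissipated=0.000
Op 3: CLOSE 3-1: Q_total=39.20, C_total=8.00, V=4.90; Q3=14.70, Q1=24.50; dissipated=15.000
Op 4: CLOSE 3-1: Q_total=39.20, C_total=8.00, V=4.90; Q3=14.70, Q1=24.50; dissipated=0.000
Final charges: Q1=24.50, Q2=14.80, Q3=14.70

Answer: 14.70 μC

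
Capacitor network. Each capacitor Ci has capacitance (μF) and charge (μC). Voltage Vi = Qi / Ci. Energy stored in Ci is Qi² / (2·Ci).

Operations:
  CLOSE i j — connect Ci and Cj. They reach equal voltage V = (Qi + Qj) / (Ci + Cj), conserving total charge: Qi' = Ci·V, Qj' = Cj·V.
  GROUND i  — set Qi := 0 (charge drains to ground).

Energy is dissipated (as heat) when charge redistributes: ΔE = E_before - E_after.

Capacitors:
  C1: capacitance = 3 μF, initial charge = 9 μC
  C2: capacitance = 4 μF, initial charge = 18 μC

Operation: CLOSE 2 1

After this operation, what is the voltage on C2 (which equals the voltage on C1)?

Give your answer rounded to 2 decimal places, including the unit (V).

Initial: C1(3μF, Q=9μC, V=3.00V), C2(4μF, Q=18μC, V=4.50V)
Op 1: CLOSE 2-1: Q_total=27.00, C_total=7.00, V=3.86; Q2=15.43, Q1=11.57; dissipated=1.929

Answer: 3.86 V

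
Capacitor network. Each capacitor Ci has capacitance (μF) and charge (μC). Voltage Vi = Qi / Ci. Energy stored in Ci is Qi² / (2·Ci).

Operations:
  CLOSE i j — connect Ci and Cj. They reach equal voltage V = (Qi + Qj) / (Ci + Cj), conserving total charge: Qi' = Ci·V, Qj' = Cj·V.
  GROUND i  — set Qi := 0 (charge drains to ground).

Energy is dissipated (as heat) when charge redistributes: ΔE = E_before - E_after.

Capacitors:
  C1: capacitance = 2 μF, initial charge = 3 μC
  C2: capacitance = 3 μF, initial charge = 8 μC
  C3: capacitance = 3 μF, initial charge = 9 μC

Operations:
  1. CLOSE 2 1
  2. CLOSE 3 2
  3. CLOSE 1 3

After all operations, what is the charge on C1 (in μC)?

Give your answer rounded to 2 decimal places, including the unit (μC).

Answer: 4.88 μC

Derivation:
Initial: C1(2μF, Q=3μC, V=1.50V), C2(3μF, Q=8μC, V=2.67V), C3(3μF, Q=9μC, V=3.00V)
Op 1: CLOSE 2-1: Q_total=11.00, C_total=5.00, V=2.20; Q2=6.60, Q1=4.40; dissipated=0.817
Op 2: CLOSE 3-2: Q_total=15.60, C_total=6.00, V=2.60; Q3=7.80, Q2=7.80; dissipated=0.480
Op 3: CLOSE 1-3: Q_total=12.20, C_total=5.00, V=2.44; Q1=4.88, Q3=7.32; dissipated=0.096
Final charges: Q1=4.88, Q2=7.80, Q3=7.32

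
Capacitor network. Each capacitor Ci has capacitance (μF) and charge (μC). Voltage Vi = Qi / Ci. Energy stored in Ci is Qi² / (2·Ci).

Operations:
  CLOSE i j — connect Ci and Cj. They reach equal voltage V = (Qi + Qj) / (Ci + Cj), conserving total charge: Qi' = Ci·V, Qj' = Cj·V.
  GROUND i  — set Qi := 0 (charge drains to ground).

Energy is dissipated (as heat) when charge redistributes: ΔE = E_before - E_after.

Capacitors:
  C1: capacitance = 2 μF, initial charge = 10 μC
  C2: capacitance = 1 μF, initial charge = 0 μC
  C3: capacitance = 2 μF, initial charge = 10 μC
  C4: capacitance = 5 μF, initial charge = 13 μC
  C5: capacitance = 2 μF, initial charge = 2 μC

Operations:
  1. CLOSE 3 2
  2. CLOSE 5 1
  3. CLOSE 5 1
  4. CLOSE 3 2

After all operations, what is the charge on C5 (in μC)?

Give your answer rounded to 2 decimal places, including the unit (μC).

Answer: 6.00 μC

Derivation:
Initial: C1(2μF, Q=10μC, V=5.00V), C2(1μF, Q=0μC, V=0.00V), C3(2μF, Q=10μC, V=5.00V), C4(5μF, Q=13μC, V=2.60V), C5(2μF, Q=2μC, V=1.00V)
Op 1: CLOSE 3-2: Q_total=10.00, C_total=3.00, V=3.33; Q3=6.67, Q2=3.33; dissipated=8.333
Op 2: CLOSE 5-1: Q_total=12.00, C_total=4.00, V=3.00; Q5=6.00, Q1=6.00; dissipated=8.000
Op 3: CLOSE 5-1: Q_total=12.00, C_total=4.00, V=3.00; Q5=6.00, Q1=6.00; dissipated=0.000
Op 4: CLOSE 3-2: Q_total=10.00, C_total=3.00, V=3.33; Q3=6.67, Q2=3.33; dissipated=0.000
Final charges: Q1=6.00, Q2=3.33, Q3=6.67, Q4=13.00, Q5=6.00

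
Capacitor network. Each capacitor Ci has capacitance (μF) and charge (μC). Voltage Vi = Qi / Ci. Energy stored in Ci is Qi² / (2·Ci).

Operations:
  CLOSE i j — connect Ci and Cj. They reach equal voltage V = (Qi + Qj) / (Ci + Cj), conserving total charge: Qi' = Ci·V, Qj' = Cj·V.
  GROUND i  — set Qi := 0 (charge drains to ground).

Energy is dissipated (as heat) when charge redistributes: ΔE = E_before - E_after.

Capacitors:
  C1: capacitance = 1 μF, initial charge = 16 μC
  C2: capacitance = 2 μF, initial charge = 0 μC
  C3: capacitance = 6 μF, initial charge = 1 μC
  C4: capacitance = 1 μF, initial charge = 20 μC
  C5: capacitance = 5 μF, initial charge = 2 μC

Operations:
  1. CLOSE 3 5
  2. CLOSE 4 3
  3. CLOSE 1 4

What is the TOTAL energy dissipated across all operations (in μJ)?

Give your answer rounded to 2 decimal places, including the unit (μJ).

Answer: 208.52 μJ

Derivation:
Initial: C1(1μF, Q=16μC, V=16.00V), C2(2μF, Q=0μC, V=0.00V), C3(6μF, Q=1μC, V=0.17V), C4(1μF, Q=20μC, V=20.00V), C5(5μF, Q=2μC, V=0.40V)
Op 1: CLOSE 3-5: Q_total=3.00, C_total=11.00, V=0.27; Q3=1.64, Q5=1.36; dissipated=0.074
Op 2: CLOSE 4-3: Q_total=21.64, C_total=7.00, V=3.09; Q4=3.09, Q3=18.55; dissipated=166.785
Op 3: CLOSE 1-4: Q_total=19.09, C_total=2.00, V=9.55; Q1=9.55, Q4=9.55; dissipated=41.661
Total dissipated: 208.521 μJ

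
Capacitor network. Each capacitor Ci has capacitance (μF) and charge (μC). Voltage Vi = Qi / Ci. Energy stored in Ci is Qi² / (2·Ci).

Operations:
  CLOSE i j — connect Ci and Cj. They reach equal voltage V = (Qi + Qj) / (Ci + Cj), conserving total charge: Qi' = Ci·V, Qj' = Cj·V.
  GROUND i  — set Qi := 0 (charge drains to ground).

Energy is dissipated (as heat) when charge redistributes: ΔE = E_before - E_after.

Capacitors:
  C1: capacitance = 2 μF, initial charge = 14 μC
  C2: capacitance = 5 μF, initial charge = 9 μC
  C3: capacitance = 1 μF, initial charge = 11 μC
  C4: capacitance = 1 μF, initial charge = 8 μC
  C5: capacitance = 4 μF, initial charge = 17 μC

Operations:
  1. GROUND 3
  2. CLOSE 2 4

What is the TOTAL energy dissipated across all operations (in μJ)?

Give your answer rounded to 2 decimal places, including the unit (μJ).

Answer: 76.52 μJ

Derivation:
Initial: C1(2μF, Q=14μC, V=7.00V), C2(5μF, Q=9μC, V=1.80V), C3(1μF, Q=11μC, V=11.00V), C4(1μF, Q=8μC, V=8.00V), C5(4μF, Q=17μC, V=4.25V)
Op 1: GROUND 3: Q3=0; energy lost=60.500
Op 2: CLOSE 2-4: Q_total=17.00, C_total=6.00, V=2.83; Q2=14.17, Q4=2.83; dissipated=16.017
Total dissipated: 76.517 μJ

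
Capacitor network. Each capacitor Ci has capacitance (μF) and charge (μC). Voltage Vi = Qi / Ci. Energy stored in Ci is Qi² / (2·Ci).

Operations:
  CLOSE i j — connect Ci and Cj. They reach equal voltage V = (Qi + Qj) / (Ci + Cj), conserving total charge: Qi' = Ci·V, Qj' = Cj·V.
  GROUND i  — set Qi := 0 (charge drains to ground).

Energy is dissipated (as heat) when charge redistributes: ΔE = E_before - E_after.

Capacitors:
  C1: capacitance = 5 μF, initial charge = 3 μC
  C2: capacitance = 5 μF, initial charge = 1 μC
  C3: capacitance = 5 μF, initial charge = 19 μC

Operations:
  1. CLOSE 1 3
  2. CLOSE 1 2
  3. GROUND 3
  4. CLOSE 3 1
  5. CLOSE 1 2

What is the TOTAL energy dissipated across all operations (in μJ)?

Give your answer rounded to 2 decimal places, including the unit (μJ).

Answer: 32.15 μJ

Derivation:
Initial: C1(5μF, Q=3μC, V=0.60V), C2(5μF, Q=1μC, V=0.20V), C3(5μF, Q=19μC, V=3.80V)
Op 1: CLOSE 1-3: Q_total=22.00, C_total=10.00, V=2.20; Q1=11.00, Q3=11.00; dissipated=12.800
Op 2: CLOSE 1-2: Q_total=12.00, C_total=10.00, V=1.20; Q1=6.00, Q2=6.00; dissipated=5.000
Op 3: GROUND 3: Q3=0; energy lost=12.100
Op 4: CLOSE 3-1: Q_total=6.00, C_total=10.00, V=0.60; Q3=3.00, Q1=3.00; dissipated=1.800
Op 5: CLOSE 1-2: Q_total=9.00, C_total=10.00, V=0.90; Q1=4.50, Q2=4.50; dissipated=0.450
Total dissipated: 32.150 μJ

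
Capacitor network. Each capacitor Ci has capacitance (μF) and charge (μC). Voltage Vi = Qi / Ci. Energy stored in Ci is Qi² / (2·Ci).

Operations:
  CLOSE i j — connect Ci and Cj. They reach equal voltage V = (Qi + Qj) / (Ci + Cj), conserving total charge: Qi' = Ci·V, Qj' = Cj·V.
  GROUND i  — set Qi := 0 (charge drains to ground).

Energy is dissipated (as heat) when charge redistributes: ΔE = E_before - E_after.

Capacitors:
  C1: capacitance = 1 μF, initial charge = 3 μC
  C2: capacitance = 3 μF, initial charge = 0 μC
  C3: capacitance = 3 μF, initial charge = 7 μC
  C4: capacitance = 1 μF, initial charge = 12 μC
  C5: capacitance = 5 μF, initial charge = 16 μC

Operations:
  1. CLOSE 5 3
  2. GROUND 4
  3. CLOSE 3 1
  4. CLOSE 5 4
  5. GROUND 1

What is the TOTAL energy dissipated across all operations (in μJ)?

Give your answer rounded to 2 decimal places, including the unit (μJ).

Answer: 80.38 μJ

Derivation:
Initial: C1(1μF, Q=3μC, V=3.00V), C2(3μF, Q=0μC, V=0.00V), C3(3μF, Q=7μC, V=2.33V), C4(1μF, Q=12μC, V=12.00V), C5(5μF, Q=16μC, V=3.20V)
Op 1: CLOSE 5-3: Q_total=23.00, C_total=8.00, V=2.88; Q5=14.38, Q3=8.62; dissipated=0.704
Op 2: GROUND 4: Q4=0; energy lost=72.000
Op 3: CLOSE 3-1: Q_total=11.62, C_total=4.00, V=2.91; Q3=8.72, Q1=2.91; dissipated=0.006
Op 4: CLOSE 5-4: Q_total=14.38, C_total=6.00, V=2.40; Q5=11.98, Q4=2.40; dissipated=3.444
Op 5: GROUND 1: Q1=0; energy lost=4.223
Total dissipated: 80.377 μJ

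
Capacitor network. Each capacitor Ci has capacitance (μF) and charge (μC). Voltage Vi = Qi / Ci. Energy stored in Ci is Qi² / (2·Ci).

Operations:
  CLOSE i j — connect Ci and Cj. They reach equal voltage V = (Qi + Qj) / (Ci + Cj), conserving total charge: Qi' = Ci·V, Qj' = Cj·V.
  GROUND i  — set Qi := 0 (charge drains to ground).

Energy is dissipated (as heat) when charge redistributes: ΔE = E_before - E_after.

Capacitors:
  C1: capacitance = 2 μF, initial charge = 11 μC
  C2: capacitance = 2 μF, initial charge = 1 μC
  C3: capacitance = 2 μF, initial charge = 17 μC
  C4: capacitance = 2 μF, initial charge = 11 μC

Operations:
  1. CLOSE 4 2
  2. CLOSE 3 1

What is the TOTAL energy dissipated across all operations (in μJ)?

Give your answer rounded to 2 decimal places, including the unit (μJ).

Answer: 17.00 μJ

Derivation:
Initial: C1(2μF, Q=11μC, V=5.50V), C2(2μF, Q=1μC, V=0.50V), C3(2μF, Q=17μC, V=8.50V), C4(2μF, Q=11μC, V=5.50V)
Op 1: CLOSE 4-2: Q_total=12.00, C_total=4.00, V=3.00; Q4=6.00, Q2=6.00; dissipated=12.500
Op 2: CLOSE 3-1: Q_total=28.00, C_total=4.00, V=7.00; Q3=14.00, Q1=14.00; dissipated=4.500
Total dissipated: 17.000 μJ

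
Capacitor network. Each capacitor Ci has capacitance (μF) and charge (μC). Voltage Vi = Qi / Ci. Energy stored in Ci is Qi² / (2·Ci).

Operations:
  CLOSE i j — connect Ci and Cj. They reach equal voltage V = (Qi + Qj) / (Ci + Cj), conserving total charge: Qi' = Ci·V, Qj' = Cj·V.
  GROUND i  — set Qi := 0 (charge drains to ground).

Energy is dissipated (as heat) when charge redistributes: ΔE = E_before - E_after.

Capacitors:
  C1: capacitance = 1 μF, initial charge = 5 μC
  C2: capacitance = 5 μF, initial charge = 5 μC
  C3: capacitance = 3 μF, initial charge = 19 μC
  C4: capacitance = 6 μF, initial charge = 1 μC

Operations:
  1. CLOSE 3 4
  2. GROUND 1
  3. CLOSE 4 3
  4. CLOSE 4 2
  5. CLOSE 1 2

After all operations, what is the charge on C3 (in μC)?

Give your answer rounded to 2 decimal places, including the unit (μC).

Initial: C1(1μF, Q=5μC, V=5.00V), C2(5μF, Q=5μC, V=1.00V), C3(3μF, Q=19μC, V=6.33V), C4(6μF, Q=1μC, V=0.17V)
Op 1: CLOSE 3-4: Q_total=20.00, C_total=9.00, V=2.22; Q3=6.67, Q4=13.33; dissipated=38.028
Op 2: GROUND 1: Q1=0; energy lost=12.500
Op 3: CLOSE 4-3: Q_total=20.00, C_total=9.00, V=2.22; Q4=13.33, Q3=6.67; dissipated=0.000
Op 4: CLOSE 4-2: Q_total=18.33, C_total=11.00, V=1.67; Q4=10.00, Q2=8.33; dissipated=2.037
Op 5: CLOSE 1-2: Q_total=8.33, C_total=6.00, V=1.39; Q1=1.39, Q2=6.94; dissipated=1.157
Final charges: Q1=1.39, Q2=6.94, Q3=6.67, Q4=10.00

Answer: 6.67 μC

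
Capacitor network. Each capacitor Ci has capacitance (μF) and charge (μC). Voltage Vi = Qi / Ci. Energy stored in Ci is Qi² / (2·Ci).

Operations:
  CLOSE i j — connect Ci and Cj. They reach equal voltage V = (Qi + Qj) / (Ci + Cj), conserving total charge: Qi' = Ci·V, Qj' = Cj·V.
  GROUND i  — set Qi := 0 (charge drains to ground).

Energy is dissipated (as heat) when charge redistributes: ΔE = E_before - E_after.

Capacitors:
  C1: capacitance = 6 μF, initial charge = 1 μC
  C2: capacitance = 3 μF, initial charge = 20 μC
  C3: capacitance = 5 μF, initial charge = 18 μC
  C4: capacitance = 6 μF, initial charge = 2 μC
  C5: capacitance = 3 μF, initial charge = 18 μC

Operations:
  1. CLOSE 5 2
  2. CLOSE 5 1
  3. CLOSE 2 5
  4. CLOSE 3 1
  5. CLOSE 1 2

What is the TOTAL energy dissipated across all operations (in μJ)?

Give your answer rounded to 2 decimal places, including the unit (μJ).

Answer: 55.67 μJ

Derivation:
Initial: C1(6μF, Q=1μC, V=0.17V), C2(3μF, Q=20μC, V=6.67V), C3(5μF, Q=18μC, V=3.60V), C4(6μF, Q=2μC, V=0.33V), C5(3μF, Q=18μC, V=6.00V)
Op 1: CLOSE 5-2: Q_total=38.00, C_total=6.00, V=6.33; Q5=19.00, Q2=19.00; dissipated=0.333
Op 2: CLOSE 5-1: Q_total=20.00, C_total=9.00, V=2.22; Q5=6.67, Q1=13.33; dissipated=38.028
Op 3: CLOSE 2-5: Q_total=25.67, C_total=6.00, V=4.28; Q2=12.83, Q5=12.83; dissipated=12.676
Op 4: CLOSE 3-1: Q_total=31.33, C_total=11.00, V=2.85; Q3=14.24, Q1=17.09; dissipated=2.589
Op 5: CLOSE 1-2: Q_total=29.92, C_total=9.00, V=3.32; Q1=19.95, Q2=9.97; dissipated=2.043
Total dissipated: 55.668 μJ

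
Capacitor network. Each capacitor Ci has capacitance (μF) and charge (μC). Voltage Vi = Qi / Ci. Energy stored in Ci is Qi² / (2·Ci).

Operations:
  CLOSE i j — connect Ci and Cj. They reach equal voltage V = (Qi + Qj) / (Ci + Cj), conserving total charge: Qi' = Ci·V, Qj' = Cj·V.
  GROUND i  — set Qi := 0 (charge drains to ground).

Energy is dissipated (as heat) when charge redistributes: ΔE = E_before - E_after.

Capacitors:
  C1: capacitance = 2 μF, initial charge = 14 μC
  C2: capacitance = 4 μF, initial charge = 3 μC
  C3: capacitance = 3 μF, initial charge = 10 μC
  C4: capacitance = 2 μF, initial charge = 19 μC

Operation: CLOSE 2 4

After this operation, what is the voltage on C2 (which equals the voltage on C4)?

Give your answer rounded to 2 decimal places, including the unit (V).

Initial: C1(2μF, Q=14μC, V=7.00V), C2(4μF, Q=3μC, V=0.75V), C3(3μF, Q=10μC, V=3.33V), C4(2μF, Q=19μC, V=9.50V)
Op 1: CLOSE 2-4: Q_total=22.00, C_total=6.00, V=3.67; Q2=14.67, Q4=7.33; dissipated=51.042

Answer: 3.67 V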